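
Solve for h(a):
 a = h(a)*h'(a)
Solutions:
 h(a) = -sqrt(C1 + a^2)
 h(a) = sqrt(C1 + a^2)


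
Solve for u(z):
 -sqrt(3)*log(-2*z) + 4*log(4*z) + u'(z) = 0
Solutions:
 u(z) = C1 - z*(4 - sqrt(3))*log(z) + z*(-8*log(2) - sqrt(3) + sqrt(3)*log(2) + 4 + sqrt(3)*I*pi)


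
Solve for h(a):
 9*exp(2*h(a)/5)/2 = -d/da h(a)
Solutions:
 h(a) = 5*log(-sqrt(-1/(C1 - 9*a))) + 5*log(5)/2
 h(a) = 5*log(-1/(C1 - 9*a))/2 + 5*log(5)/2


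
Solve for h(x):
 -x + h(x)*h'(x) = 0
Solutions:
 h(x) = -sqrt(C1 + x^2)
 h(x) = sqrt(C1 + x^2)


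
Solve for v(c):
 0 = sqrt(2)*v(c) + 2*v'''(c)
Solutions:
 v(c) = C3*exp(-2^(5/6)*c/2) + (C1*sin(2^(5/6)*sqrt(3)*c/4) + C2*cos(2^(5/6)*sqrt(3)*c/4))*exp(2^(5/6)*c/4)


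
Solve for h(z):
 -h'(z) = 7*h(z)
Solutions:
 h(z) = C1*exp(-7*z)


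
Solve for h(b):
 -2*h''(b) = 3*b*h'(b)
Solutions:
 h(b) = C1 + C2*erf(sqrt(3)*b/2)


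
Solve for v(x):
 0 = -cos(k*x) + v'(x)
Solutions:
 v(x) = C1 + sin(k*x)/k


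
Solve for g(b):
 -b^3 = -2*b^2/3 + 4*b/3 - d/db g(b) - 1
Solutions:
 g(b) = C1 + b^4/4 - 2*b^3/9 + 2*b^2/3 - b


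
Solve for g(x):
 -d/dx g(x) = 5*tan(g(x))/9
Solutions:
 g(x) = pi - asin(C1*exp(-5*x/9))
 g(x) = asin(C1*exp(-5*x/9))


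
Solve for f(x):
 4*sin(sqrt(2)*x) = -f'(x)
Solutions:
 f(x) = C1 + 2*sqrt(2)*cos(sqrt(2)*x)


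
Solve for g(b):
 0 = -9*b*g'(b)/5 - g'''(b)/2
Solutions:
 g(b) = C1 + Integral(C2*airyai(-18^(1/3)*5^(2/3)*b/5) + C3*airybi(-18^(1/3)*5^(2/3)*b/5), b)


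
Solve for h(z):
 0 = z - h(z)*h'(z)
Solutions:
 h(z) = -sqrt(C1 + z^2)
 h(z) = sqrt(C1 + z^2)


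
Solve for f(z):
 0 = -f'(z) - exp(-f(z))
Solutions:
 f(z) = log(C1 - z)


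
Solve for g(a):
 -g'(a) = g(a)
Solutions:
 g(a) = C1*exp(-a)


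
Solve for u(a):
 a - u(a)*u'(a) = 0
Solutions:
 u(a) = -sqrt(C1 + a^2)
 u(a) = sqrt(C1 + a^2)


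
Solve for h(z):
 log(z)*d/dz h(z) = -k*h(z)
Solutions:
 h(z) = C1*exp(-k*li(z))


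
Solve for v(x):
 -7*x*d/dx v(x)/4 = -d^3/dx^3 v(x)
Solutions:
 v(x) = C1 + Integral(C2*airyai(14^(1/3)*x/2) + C3*airybi(14^(1/3)*x/2), x)


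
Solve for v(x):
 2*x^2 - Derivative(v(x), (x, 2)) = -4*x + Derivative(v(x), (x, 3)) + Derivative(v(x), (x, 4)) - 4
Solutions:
 v(x) = C1 + C2*x + x^4/6 + (C3*sin(sqrt(3)*x/2) + C4*cos(sqrt(3)*x/2))*exp(-x/2)


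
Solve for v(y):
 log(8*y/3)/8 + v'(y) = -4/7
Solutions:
 v(y) = C1 - y*log(y)/8 - 25*y/56 - 3*y*log(2)/8 + y*log(3)/8


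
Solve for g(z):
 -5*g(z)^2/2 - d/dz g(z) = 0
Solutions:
 g(z) = 2/(C1 + 5*z)


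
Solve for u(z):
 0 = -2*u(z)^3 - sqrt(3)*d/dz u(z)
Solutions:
 u(z) = -sqrt(6)*sqrt(-1/(C1 - 2*sqrt(3)*z))/2
 u(z) = sqrt(6)*sqrt(-1/(C1 - 2*sqrt(3)*z))/2


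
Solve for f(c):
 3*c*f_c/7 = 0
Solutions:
 f(c) = C1


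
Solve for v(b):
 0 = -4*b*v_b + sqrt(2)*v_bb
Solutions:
 v(b) = C1 + C2*erfi(2^(1/4)*b)


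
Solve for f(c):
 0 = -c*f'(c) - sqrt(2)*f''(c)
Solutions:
 f(c) = C1 + C2*erf(2^(1/4)*c/2)


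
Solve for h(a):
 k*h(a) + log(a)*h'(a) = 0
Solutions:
 h(a) = C1*exp(-k*li(a))


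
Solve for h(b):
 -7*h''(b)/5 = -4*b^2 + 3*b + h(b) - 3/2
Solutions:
 h(b) = C1*sin(sqrt(35)*b/7) + C2*cos(sqrt(35)*b/7) + 4*b^2 - 3*b - 97/10


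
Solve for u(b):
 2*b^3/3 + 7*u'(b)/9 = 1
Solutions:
 u(b) = C1 - 3*b^4/14 + 9*b/7


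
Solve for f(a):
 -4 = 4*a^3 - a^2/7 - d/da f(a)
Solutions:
 f(a) = C1 + a^4 - a^3/21 + 4*a


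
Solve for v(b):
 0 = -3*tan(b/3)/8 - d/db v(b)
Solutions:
 v(b) = C1 + 9*log(cos(b/3))/8


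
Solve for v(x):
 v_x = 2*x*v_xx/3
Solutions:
 v(x) = C1 + C2*x^(5/2)


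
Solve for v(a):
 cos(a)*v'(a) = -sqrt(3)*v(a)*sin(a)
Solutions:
 v(a) = C1*cos(a)^(sqrt(3))


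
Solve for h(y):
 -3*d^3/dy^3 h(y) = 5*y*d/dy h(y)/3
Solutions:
 h(y) = C1 + Integral(C2*airyai(-15^(1/3)*y/3) + C3*airybi(-15^(1/3)*y/3), y)


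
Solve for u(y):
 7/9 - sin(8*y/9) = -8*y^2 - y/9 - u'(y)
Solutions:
 u(y) = C1 - 8*y^3/3 - y^2/18 - 7*y/9 - 9*cos(8*y/9)/8


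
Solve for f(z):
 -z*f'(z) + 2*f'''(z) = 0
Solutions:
 f(z) = C1 + Integral(C2*airyai(2^(2/3)*z/2) + C3*airybi(2^(2/3)*z/2), z)


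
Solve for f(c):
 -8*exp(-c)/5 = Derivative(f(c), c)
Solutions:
 f(c) = C1 + 8*exp(-c)/5


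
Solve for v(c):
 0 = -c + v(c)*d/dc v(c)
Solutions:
 v(c) = -sqrt(C1 + c^2)
 v(c) = sqrt(C1 + c^2)


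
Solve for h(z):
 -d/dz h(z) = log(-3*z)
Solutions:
 h(z) = C1 - z*log(-z) + z*(1 - log(3))


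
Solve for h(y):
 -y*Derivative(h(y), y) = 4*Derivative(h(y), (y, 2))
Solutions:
 h(y) = C1 + C2*erf(sqrt(2)*y/4)


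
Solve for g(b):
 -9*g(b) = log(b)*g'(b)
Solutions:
 g(b) = C1*exp(-9*li(b))


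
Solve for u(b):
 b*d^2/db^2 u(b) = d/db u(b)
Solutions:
 u(b) = C1 + C2*b^2


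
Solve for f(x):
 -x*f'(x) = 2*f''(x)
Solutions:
 f(x) = C1 + C2*erf(x/2)


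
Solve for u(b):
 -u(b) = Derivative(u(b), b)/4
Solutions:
 u(b) = C1*exp(-4*b)


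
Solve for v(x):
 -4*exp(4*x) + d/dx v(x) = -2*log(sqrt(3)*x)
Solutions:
 v(x) = C1 - 2*x*log(x) + x*(2 - log(3)) + exp(4*x)


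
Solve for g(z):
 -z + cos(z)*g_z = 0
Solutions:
 g(z) = C1 + Integral(z/cos(z), z)


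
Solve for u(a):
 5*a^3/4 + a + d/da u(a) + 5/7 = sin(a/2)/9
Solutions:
 u(a) = C1 - 5*a^4/16 - a^2/2 - 5*a/7 - 2*cos(a/2)/9


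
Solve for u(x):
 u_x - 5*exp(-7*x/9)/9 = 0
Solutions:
 u(x) = C1 - 5*exp(-7*x/9)/7


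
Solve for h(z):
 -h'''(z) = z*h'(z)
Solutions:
 h(z) = C1 + Integral(C2*airyai(-z) + C3*airybi(-z), z)


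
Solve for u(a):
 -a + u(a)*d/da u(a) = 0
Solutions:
 u(a) = -sqrt(C1 + a^2)
 u(a) = sqrt(C1 + a^2)


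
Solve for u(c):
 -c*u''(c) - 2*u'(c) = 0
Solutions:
 u(c) = C1 + C2/c


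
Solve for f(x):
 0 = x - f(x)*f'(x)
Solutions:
 f(x) = -sqrt(C1 + x^2)
 f(x) = sqrt(C1 + x^2)


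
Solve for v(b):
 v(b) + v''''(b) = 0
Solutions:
 v(b) = (C1*sin(sqrt(2)*b/2) + C2*cos(sqrt(2)*b/2))*exp(-sqrt(2)*b/2) + (C3*sin(sqrt(2)*b/2) + C4*cos(sqrt(2)*b/2))*exp(sqrt(2)*b/2)


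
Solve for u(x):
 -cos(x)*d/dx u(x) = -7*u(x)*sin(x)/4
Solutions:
 u(x) = C1/cos(x)^(7/4)


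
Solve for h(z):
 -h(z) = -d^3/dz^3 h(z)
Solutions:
 h(z) = C3*exp(z) + (C1*sin(sqrt(3)*z/2) + C2*cos(sqrt(3)*z/2))*exp(-z/2)


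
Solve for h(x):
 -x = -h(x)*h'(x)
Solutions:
 h(x) = -sqrt(C1 + x^2)
 h(x) = sqrt(C1 + x^2)


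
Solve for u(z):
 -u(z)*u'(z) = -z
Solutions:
 u(z) = -sqrt(C1 + z^2)
 u(z) = sqrt(C1 + z^2)


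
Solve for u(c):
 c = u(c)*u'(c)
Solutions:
 u(c) = -sqrt(C1 + c^2)
 u(c) = sqrt(C1 + c^2)


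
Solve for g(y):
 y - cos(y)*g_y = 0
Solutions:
 g(y) = C1 + Integral(y/cos(y), y)


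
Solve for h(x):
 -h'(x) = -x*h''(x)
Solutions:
 h(x) = C1 + C2*x^2


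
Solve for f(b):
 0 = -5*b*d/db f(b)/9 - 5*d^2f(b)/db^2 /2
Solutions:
 f(b) = C1 + C2*erf(b/3)


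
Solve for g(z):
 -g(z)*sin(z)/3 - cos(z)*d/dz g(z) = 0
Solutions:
 g(z) = C1*cos(z)^(1/3)


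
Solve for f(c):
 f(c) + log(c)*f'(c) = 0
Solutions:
 f(c) = C1*exp(-li(c))


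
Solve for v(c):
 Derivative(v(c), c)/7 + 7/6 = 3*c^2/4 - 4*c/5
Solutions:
 v(c) = C1 + 7*c^3/4 - 14*c^2/5 - 49*c/6


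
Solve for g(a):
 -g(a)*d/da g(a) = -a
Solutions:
 g(a) = -sqrt(C1 + a^2)
 g(a) = sqrt(C1 + a^2)


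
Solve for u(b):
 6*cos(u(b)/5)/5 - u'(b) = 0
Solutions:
 -6*b/5 - 5*log(sin(u(b)/5) - 1)/2 + 5*log(sin(u(b)/5) + 1)/2 = C1


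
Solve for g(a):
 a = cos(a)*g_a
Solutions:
 g(a) = C1 + Integral(a/cos(a), a)


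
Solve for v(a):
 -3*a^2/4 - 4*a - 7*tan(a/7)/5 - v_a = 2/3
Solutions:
 v(a) = C1 - a^3/4 - 2*a^2 - 2*a/3 + 49*log(cos(a/7))/5


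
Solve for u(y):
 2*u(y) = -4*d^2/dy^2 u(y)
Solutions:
 u(y) = C1*sin(sqrt(2)*y/2) + C2*cos(sqrt(2)*y/2)


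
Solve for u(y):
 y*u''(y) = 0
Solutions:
 u(y) = C1 + C2*y


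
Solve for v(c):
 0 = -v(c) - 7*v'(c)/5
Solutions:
 v(c) = C1*exp(-5*c/7)


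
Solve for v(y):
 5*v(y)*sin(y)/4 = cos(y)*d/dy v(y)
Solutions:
 v(y) = C1/cos(y)^(5/4)


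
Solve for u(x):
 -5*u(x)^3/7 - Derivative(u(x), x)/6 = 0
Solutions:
 u(x) = -sqrt(14)*sqrt(-1/(C1 - 30*x))/2
 u(x) = sqrt(14)*sqrt(-1/(C1 - 30*x))/2


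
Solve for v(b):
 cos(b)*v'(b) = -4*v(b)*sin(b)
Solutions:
 v(b) = C1*cos(b)^4


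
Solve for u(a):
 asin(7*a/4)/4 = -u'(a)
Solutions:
 u(a) = C1 - a*asin(7*a/4)/4 - sqrt(16 - 49*a^2)/28


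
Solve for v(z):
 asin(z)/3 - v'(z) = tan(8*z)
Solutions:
 v(z) = C1 + z*asin(z)/3 + sqrt(1 - z^2)/3 + log(cos(8*z))/8


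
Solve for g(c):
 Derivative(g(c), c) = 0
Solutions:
 g(c) = C1


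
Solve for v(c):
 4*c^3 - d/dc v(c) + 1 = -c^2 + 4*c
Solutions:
 v(c) = C1 + c^4 + c^3/3 - 2*c^2 + c


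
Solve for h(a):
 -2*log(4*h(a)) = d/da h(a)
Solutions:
 Integral(1/(log(_y) + 2*log(2)), (_y, h(a)))/2 = C1 - a


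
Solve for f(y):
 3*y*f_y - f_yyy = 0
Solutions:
 f(y) = C1 + Integral(C2*airyai(3^(1/3)*y) + C3*airybi(3^(1/3)*y), y)


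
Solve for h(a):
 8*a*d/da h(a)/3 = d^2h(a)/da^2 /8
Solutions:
 h(a) = C1 + C2*erfi(4*sqrt(6)*a/3)


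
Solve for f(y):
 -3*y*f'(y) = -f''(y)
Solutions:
 f(y) = C1 + C2*erfi(sqrt(6)*y/2)


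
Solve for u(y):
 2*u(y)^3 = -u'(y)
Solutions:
 u(y) = -sqrt(2)*sqrt(-1/(C1 - 2*y))/2
 u(y) = sqrt(2)*sqrt(-1/(C1 - 2*y))/2


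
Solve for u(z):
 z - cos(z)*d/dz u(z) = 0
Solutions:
 u(z) = C1 + Integral(z/cos(z), z)


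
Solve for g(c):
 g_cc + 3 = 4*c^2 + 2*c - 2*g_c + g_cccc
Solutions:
 g(c) = C1 + C2*exp(-c*((sqrt(78)/9 + 1)^(-1/3) + 3*(sqrt(78)/9 + 1)^(1/3))/6)*sin(sqrt(3)*c*(-3*(sqrt(78)/9 + 1)^(1/3) + (sqrt(78)/9 + 1)^(-1/3))/6) + C3*exp(-c*((sqrt(78)/9 + 1)^(-1/3) + 3*(sqrt(78)/9 + 1)^(1/3))/6)*cos(sqrt(3)*c*(-3*(sqrt(78)/9 + 1)^(1/3) + (sqrt(78)/9 + 1)^(-1/3))/6) + C4*exp(c*(1/(3*(sqrt(78)/9 + 1)^(1/3)) + (sqrt(78)/9 + 1)^(1/3))) + 2*c^3/3 - c^2/2 - c


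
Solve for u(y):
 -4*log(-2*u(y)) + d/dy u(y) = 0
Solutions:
 -Integral(1/(log(-_y) + log(2)), (_y, u(y)))/4 = C1 - y


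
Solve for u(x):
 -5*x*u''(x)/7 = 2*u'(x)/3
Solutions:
 u(x) = C1 + C2*x^(1/15)


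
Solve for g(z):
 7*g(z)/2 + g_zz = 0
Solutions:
 g(z) = C1*sin(sqrt(14)*z/2) + C2*cos(sqrt(14)*z/2)


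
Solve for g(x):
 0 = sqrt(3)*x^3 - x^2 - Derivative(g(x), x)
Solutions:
 g(x) = C1 + sqrt(3)*x^4/4 - x^3/3


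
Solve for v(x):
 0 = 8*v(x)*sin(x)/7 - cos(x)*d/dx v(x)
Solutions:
 v(x) = C1/cos(x)^(8/7)


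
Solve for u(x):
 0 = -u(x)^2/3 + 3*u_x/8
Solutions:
 u(x) = -9/(C1 + 8*x)


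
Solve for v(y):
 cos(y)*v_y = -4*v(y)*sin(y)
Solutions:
 v(y) = C1*cos(y)^4


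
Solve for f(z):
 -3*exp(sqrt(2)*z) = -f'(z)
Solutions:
 f(z) = C1 + 3*sqrt(2)*exp(sqrt(2)*z)/2


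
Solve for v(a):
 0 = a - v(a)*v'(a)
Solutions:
 v(a) = -sqrt(C1 + a^2)
 v(a) = sqrt(C1 + a^2)


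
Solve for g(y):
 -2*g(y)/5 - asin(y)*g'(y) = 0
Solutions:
 g(y) = C1*exp(-2*Integral(1/asin(y), y)/5)


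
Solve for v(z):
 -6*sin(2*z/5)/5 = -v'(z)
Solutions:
 v(z) = C1 - 3*cos(2*z/5)


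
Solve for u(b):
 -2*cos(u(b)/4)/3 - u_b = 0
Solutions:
 2*b/3 - 2*log(sin(u(b)/4) - 1) + 2*log(sin(u(b)/4) + 1) = C1


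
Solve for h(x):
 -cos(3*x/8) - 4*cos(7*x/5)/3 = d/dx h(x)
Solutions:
 h(x) = C1 - 8*sin(3*x/8)/3 - 20*sin(7*x/5)/21


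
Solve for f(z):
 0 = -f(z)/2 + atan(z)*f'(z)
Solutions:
 f(z) = C1*exp(Integral(1/atan(z), z)/2)


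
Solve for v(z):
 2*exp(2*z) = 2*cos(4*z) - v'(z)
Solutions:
 v(z) = C1 - exp(2*z) + sin(4*z)/2


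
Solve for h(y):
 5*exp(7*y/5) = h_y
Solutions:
 h(y) = C1 + 25*exp(7*y/5)/7


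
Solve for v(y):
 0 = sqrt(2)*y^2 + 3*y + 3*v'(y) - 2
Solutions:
 v(y) = C1 - sqrt(2)*y^3/9 - y^2/2 + 2*y/3


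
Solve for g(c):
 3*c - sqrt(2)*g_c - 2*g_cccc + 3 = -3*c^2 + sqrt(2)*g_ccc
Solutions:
 g(c) = C1 + C2*exp(c*(-2*sqrt(2) + (3*sqrt(174)/4 + 7*sqrt(2))^(-1/3) + 2*(3*sqrt(174)/4 + 7*sqrt(2))^(1/3))/12)*sin(sqrt(3)*c*(-2*(3*sqrt(174)/4 + 7*sqrt(2))^(1/3) + (3*sqrt(174)/4 + 7*sqrt(2))^(-1/3))/12) + C3*exp(c*(-2*sqrt(2) + (3*sqrt(174)/4 + 7*sqrt(2))^(-1/3) + 2*(3*sqrt(174)/4 + 7*sqrt(2))^(1/3))/12)*cos(sqrt(3)*c*(-2*(3*sqrt(174)/4 + 7*sqrt(2))^(1/3) + (3*sqrt(174)/4 + 7*sqrt(2))^(-1/3))/12) + C4*exp(-c*((3*sqrt(174)/4 + 7*sqrt(2))^(-1/3) + sqrt(2) + 2*(3*sqrt(174)/4 + 7*sqrt(2))^(1/3))/6) + sqrt(2)*c^3/2 + 3*sqrt(2)*c^2/4 - 3*sqrt(2)*c/2


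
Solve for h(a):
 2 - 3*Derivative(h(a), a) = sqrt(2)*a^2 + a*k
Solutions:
 h(a) = C1 - sqrt(2)*a^3/9 - a^2*k/6 + 2*a/3


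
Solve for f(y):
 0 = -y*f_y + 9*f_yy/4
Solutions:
 f(y) = C1 + C2*erfi(sqrt(2)*y/3)


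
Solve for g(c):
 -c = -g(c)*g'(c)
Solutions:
 g(c) = -sqrt(C1 + c^2)
 g(c) = sqrt(C1 + c^2)


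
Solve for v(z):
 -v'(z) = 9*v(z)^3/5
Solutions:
 v(z) = -sqrt(10)*sqrt(-1/(C1 - 9*z))/2
 v(z) = sqrt(10)*sqrt(-1/(C1 - 9*z))/2


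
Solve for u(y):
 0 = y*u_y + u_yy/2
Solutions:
 u(y) = C1 + C2*erf(y)


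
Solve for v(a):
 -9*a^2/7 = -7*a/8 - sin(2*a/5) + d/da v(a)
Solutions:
 v(a) = C1 - 3*a^3/7 + 7*a^2/16 - 5*cos(2*a/5)/2


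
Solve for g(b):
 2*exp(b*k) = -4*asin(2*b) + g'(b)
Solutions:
 g(b) = C1 + 4*b*asin(2*b) + 2*sqrt(1 - 4*b^2) + 2*Piecewise((exp(b*k)/k, Ne(k, 0)), (b, True))


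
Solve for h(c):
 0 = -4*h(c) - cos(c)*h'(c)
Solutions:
 h(c) = C1*(sin(c)^2 - 2*sin(c) + 1)/(sin(c)^2 + 2*sin(c) + 1)


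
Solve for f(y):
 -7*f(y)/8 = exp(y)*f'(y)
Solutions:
 f(y) = C1*exp(7*exp(-y)/8)


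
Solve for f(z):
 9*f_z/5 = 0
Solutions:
 f(z) = C1


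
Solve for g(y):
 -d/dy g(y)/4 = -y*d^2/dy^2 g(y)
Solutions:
 g(y) = C1 + C2*y^(5/4)


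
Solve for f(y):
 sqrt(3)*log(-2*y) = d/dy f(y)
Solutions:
 f(y) = C1 + sqrt(3)*y*log(-y) + sqrt(3)*y*(-1 + log(2))


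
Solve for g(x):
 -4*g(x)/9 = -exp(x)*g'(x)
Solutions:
 g(x) = C1*exp(-4*exp(-x)/9)


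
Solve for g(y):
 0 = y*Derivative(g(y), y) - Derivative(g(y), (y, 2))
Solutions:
 g(y) = C1 + C2*erfi(sqrt(2)*y/2)


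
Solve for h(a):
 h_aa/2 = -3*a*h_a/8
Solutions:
 h(a) = C1 + C2*erf(sqrt(6)*a/4)


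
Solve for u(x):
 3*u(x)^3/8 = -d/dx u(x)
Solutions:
 u(x) = -2*sqrt(-1/(C1 - 3*x))
 u(x) = 2*sqrt(-1/(C1 - 3*x))


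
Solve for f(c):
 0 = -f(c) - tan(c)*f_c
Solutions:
 f(c) = C1/sin(c)


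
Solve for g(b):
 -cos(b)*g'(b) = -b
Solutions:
 g(b) = C1 + Integral(b/cos(b), b)


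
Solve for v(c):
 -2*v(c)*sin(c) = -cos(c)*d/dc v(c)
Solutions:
 v(c) = C1/cos(c)^2


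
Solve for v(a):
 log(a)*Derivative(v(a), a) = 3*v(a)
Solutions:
 v(a) = C1*exp(3*li(a))


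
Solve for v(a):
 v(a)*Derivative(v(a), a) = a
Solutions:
 v(a) = -sqrt(C1 + a^2)
 v(a) = sqrt(C1 + a^2)


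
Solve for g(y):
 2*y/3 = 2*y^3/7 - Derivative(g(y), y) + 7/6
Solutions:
 g(y) = C1 + y^4/14 - y^2/3 + 7*y/6


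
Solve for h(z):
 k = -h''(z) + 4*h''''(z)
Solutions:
 h(z) = C1 + C2*z + C3*exp(-z/2) + C4*exp(z/2) - k*z^2/2


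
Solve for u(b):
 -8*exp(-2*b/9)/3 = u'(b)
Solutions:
 u(b) = C1 + 12*exp(-2*b/9)


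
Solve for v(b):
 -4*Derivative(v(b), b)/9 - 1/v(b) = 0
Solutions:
 v(b) = -sqrt(C1 - 18*b)/2
 v(b) = sqrt(C1 - 18*b)/2


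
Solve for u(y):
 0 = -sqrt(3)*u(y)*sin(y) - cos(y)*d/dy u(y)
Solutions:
 u(y) = C1*cos(y)^(sqrt(3))


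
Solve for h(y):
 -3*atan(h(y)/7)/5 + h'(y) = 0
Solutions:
 Integral(1/atan(_y/7), (_y, h(y))) = C1 + 3*y/5


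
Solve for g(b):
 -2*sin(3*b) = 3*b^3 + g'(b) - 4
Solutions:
 g(b) = C1 - 3*b^4/4 + 4*b + 2*cos(3*b)/3


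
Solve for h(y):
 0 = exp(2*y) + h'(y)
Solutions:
 h(y) = C1 - exp(2*y)/2


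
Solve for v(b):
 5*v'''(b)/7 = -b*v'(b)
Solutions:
 v(b) = C1 + Integral(C2*airyai(-5^(2/3)*7^(1/3)*b/5) + C3*airybi(-5^(2/3)*7^(1/3)*b/5), b)


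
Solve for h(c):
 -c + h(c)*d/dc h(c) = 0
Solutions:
 h(c) = -sqrt(C1 + c^2)
 h(c) = sqrt(C1 + c^2)


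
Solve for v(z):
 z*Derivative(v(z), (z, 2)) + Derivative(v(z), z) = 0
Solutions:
 v(z) = C1 + C2*log(z)


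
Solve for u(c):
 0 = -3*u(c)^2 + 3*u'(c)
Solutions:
 u(c) = -1/(C1 + c)


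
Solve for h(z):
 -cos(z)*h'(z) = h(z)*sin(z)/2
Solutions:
 h(z) = C1*sqrt(cos(z))


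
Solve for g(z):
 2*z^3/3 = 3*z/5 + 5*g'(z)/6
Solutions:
 g(z) = C1 + z^4/5 - 9*z^2/25


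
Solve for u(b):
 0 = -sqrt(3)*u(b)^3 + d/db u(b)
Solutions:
 u(b) = -sqrt(2)*sqrt(-1/(C1 + sqrt(3)*b))/2
 u(b) = sqrt(2)*sqrt(-1/(C1 + sqrt(3)*b))/2


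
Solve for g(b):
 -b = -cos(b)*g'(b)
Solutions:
 g(b) = C1 + Integral(b/cos(b), b)


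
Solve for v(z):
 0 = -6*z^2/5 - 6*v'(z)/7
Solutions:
 v(z) = C1 - 7*z^3/15


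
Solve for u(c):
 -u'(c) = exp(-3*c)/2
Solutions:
 u(c) = C1 + exp(-3*c)/6


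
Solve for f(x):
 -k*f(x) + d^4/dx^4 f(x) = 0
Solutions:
 f(x) = C1*exp(-k^(1/4)*x) + C2*exp(k^(1/4)*x) + C3*exp(-I*k^(1/4)*x) + C4*exp(I*k^(1/4)*x)


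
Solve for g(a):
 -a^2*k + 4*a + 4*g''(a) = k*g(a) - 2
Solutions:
 g(a) = C1*exp(-a*sqrt(k)/2) + C2*exp(a*sqrt(k)/2) - a^2 + 4*a/k - 6/k


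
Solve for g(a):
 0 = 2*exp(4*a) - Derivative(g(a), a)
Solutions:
 g(a) = C1 + exp(4*a)/2


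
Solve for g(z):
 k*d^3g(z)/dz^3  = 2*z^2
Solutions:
 g(z) = C1 + C2*z + C3*z^2 + z^5/(30*k)


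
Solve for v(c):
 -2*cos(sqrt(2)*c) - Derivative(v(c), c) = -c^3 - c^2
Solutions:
 v(c) = C1 + c^4/4 + c^3/3 - sqrt(2)*sin(sqrt(2)*c)


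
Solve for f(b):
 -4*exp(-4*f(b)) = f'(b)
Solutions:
 f(b) = log(-I*(C1 - 16*b)^(1/4))
 f(b) = log(I*(C1 - 16*b)^(1/4))
 f(b) = log(-(C1 - 16*b)^(1/4))
 f(b) = log(C1 - 16*b)/4


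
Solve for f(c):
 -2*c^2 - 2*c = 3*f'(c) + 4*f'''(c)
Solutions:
 f(c) = C1 + C2*sin(sqrt(3)*c/2) + C3*cos(sqrt(3)*c/2) - 2*c^3/9 - c^2/3 + 16*c/9


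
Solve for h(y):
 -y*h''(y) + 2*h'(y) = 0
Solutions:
 h(y) = C1 + C2*y^3


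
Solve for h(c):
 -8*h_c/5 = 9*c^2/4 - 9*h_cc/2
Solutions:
 h(c) = C1 + C2*exp(16*c/45) - 15*c^3/32 - 2025*c^2/512 - 91125*c/4096


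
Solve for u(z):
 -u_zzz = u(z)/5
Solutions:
 u(z) = C3*exp(-5^(2/3)*z/5) + (C1*sin(sqrt(3)*5^(2/3)*z/10) + C2*cos(sqrt(3)*5^(2/3)*z/10))*exp(5^(2/3)*z/10)


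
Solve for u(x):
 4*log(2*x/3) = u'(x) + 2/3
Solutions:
 u(x) = C1 + 4*x*log(x) - 14*x/3 + x*log(16/81)


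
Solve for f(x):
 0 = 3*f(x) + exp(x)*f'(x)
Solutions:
 f(x) = C1*exp(3*exp(-x))


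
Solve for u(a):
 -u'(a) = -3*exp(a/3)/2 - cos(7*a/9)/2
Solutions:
 u(a) = C1 + 9*exp(a/3)/2 + 9*sin(7*a/9)/14


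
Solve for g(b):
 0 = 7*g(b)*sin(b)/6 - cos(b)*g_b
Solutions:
 g(b) = C1/cos(b)^(7/6)


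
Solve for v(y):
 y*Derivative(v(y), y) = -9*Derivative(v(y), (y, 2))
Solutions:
 v(y) = C1 + C2*erf(sqrt(2)*y/6)


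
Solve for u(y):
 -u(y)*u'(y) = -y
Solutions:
 u(y) = -sqrt(C1 + y^2)
 u(y) = sqrt(C1 + y^2)


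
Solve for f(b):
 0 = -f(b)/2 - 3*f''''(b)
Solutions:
 f(b) = (C1*sin(2^(1/4)*3^(3/4)*b/6) + C2*cos(2^(1/4)*3^(3/4)*b/6))*exp(-2^(1/4)*3^(3/4)*b/6) + (C3*sin(2^(1/4)*3^(3/4)*b/6) + C4*cos(2^(1/4)*3^(3/4)*b/6))*exp(2^(1/4)*3^(3/4)*b/6)


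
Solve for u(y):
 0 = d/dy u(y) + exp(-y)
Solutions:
 u(y) = C1 + exp(-y)


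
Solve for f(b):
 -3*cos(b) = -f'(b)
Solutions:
 f(b) = C1 + 3*sin(b)


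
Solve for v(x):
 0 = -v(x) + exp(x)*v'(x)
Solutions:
 v(x) = C1*exp(-exp(-x))


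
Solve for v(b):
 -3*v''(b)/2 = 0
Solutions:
 v(b) = C1 + C2*b


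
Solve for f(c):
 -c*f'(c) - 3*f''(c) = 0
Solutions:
 f(c) = C1 + C2*erf(sqrt(6)*c/6)


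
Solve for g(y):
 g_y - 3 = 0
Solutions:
 g(y) = C1 + 3*y


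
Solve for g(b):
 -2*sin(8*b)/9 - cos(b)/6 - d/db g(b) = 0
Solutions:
 g(b) = C1 - sin(b)/6 + cos(8*b)/36


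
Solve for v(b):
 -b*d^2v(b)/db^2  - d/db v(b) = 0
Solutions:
 v(b) = C1 + C2*log(b)


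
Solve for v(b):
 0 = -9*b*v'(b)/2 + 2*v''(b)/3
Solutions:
 v(b) = C1 + C2*erfi(3*sqrt(6)*b/4)


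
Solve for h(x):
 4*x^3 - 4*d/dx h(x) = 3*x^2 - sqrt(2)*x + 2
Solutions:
 h(x) = C1 + x^4/4 - x^3/4 + sqrt(2)*x^2/8 - x/2


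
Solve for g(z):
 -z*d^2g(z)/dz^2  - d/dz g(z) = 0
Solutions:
 g(z) = C1 + C2*log(z)


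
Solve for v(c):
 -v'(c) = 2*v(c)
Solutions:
 v(c) = C1*exp(-2*c)


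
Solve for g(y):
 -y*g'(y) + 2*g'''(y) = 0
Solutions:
 g(y) = C1 + Integral(C2*airyai(2^(2/3)*y/2) + C3*airybi(2^(2/3)*y/2), y)


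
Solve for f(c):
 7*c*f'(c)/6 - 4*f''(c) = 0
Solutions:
 f(c) = C1 + C2*erfi(sqrt(21)*c/12)


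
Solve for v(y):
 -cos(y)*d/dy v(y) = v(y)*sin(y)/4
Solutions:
 v(y) = C1*cos(y)^(1/4)


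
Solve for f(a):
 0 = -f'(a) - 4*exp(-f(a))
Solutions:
 f(a) = log(C1 - 4*a)


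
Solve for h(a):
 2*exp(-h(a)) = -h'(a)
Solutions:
 h(a) = log(C1 - 2*a)


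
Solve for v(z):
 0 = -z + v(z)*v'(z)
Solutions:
 v(z) = -sqrt(C1 + z^2)
 v(z) = sqrt(C1 + z^2)


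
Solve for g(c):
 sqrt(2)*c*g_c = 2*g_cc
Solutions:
 g(c) = C1 + C2*erfi(2^(1/4)*c/2)


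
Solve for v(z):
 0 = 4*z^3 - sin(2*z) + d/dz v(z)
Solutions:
 v(z) = C1 - z^4 - cos(2*z)/2


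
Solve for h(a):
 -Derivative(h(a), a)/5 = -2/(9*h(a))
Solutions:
 h(a) = -sqrt(C1 + 20*a)/3
 h(a) = sqrt(C1 + 20*a)/3


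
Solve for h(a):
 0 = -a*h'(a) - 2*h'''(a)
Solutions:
 h(a) = C1 + Integral(C2*airyai(-2^(2/3)*a/2) + C3*airybi(-2^(2/3)*a/2), a)


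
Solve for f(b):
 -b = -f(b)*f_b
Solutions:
 f(b) = -sqrt(C1 + b^2)
 f(b) = sqrt(C1 + b^2)


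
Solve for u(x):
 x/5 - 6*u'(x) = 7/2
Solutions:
 u(x) = C1 + x^2/60 - 7*x/12


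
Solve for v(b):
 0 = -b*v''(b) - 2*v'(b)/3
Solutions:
 v(b) = C1 + C2*b^(1/3)


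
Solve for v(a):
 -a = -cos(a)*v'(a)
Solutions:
 v(a) = C1 + Integral(a/cos(a), a)


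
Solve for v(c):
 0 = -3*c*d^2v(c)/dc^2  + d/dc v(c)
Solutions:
 v(c) = C1 + C2*c^(4/3)


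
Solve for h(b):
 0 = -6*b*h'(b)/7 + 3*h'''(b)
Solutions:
 h(b) = C1 + Integral(C2*airyai(2^(1/3)*7^(2/3)*b/7) + C3*airybi(2^(1/3)*7^(2/3)*b/7), b)


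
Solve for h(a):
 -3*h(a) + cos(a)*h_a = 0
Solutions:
 h(a) = C1*(sin(a) + 1)^(3/2)/(sin(a) - 1)^(3/2)


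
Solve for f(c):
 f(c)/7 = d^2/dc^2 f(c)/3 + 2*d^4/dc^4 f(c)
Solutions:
 f(c) = C1*exp(-sqrt(21)*c*sqrt(-7 + sqrt(553))/42) + C2*exp(sqrt(21)*c*sqrt(-7 + sqrt(553))/42) + C3*sin(sqrt(21)*c*sqrt(7 + sqrt(553))/42) + C4*cos(sqrt(21)*c*sqrt(7 + sqrt(553))/42)


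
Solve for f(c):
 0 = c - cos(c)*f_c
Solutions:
 f(c) = C1 + Integral(c/cos(c), c)


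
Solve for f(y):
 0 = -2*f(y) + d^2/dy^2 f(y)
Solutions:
 f(y) = C1*exp(-sqrt(2)*y) + C2*exp(sqrt(2)*y)


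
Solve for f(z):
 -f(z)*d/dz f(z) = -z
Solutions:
 f(z) = -sqrt(C1 + z^2)
 f(z) = sqrt(C1 + z^2)


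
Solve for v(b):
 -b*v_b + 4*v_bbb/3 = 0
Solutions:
 v(b) = C1 + Integral(C2*airyai(6^(1/3)*b/2) + C3*airybi(6^(1/3)*b/2), b)


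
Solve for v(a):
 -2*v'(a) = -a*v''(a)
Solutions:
 v(a) = C1 + C2*a^3


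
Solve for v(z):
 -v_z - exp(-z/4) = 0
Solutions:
 v(z) = C1 + 4*exp(-z/4)


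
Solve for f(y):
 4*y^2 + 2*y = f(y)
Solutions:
 f(y) = 2*y*(2*y + 1)


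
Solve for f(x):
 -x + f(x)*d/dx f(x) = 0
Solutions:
 f(x) = -sqrt(C1 + x^2)
 f(x) = sqrt(C1 + x^2)


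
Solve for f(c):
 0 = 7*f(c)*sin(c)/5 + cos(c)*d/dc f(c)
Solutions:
 f(c) = C1*cos(c)^(7/5)


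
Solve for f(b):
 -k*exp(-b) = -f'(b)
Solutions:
 f(b) = C1 - k*exp(-b)


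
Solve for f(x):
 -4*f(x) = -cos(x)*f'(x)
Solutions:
 f(x) = C1*(sin(x)^2 + 2*sin(x) + 1)/(sin(x)^2 - 2*sin(x) + 1)


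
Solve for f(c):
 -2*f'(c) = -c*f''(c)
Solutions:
 f(c) = C1 + C2*c^3


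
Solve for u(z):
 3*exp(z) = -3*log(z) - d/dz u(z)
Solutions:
 u(z) = C1 - 3*z*log(z) + 3*z - 3*exp(z)


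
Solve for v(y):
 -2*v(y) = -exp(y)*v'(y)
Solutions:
 v(y) = C1*exp(-2*exp(-y))


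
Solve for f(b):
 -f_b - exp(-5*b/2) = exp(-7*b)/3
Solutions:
 f(b) = C1 + exp(-7*b)/21 + 2*exp(-5*b/2)/5


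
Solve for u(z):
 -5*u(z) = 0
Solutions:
 u(z) = 0


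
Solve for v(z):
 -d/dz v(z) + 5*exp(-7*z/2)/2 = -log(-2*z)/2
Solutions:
 v(z) = C1 + z*log(-z)/2 + z*(-1 + log(2))/2 - 5*exp(-7*z/2)/7


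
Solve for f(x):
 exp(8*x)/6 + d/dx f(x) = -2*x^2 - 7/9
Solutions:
 f(x) = C1 - 2*x^3/3 - 7*x/9 - exp(8*x)/48


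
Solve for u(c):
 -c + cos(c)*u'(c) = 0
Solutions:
 u(c) = C1 + Integral(c/cos(c), c)


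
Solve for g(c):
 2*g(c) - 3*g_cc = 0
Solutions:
 g(c) = C1*exp(-sqrt(6)*c/3) + C2*exp(sqrt(6)*c/3)


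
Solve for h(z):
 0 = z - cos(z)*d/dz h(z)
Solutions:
 h(z) = C1 + Integral(z/cos(z), z)


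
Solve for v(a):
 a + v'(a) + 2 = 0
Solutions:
 v(a) = C1 - a^2/2 - 2*a


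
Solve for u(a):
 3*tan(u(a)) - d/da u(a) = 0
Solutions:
 u(a) = pi - asin(C1*exp(3*a))
 u(a) = asin(C1*exp(3*a))


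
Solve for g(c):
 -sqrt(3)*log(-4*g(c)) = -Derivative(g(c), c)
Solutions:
 -sqrt(3)*Integral(1/(log(-_y) + 2*log(2)), (_y, g(c)))/3 = C1 - c


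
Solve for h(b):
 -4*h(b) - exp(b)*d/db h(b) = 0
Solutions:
 h(b) = C1*exp(4*exp(-b))


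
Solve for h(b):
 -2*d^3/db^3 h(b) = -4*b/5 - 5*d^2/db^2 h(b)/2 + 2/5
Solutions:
 h(b) = C1 + C2*b + C3*exp(5*b/4) - 4*b^3/75 - 6*b^2/125


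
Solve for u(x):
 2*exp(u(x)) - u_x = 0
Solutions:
 u(x) = log(-1/(C1 + 2*x))


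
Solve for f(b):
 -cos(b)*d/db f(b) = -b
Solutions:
 f(b) = C1 + Integral(b/cos(b), b)


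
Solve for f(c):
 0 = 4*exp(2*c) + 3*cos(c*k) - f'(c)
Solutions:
 f(c) = C1 + 2*exp(2*c) + 3*sin(c*k)/k


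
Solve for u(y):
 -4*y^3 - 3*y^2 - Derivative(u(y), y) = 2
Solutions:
 u(y) = C1 - y^4 - y^3 - 2*y


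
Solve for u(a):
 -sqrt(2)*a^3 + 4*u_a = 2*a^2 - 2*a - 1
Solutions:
 u(a) = C1 + sqrt(2)*a^4/16 + a^3/6 - a^2/4 - a/4


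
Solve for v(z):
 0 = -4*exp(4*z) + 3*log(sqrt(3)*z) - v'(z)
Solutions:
 v(z) = C1 + 3*z*log(z) + z*(-3 + 3*log(3)/2) - exp(4*z)


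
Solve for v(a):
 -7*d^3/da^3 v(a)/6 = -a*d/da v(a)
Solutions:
 v(a) = C1 + Integral(C2*airyai(6^(1/3)*7^(2/3)*a/7) + C3*airybi(6^(1/3)*7^(2/3)*a/7), a)


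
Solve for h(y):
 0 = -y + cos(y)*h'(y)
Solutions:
 h(y) = C1 + Integral(y/cos(y), y)


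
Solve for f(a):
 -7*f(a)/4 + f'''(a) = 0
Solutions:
 f(a) = C3*exp(14^(1/3)*a/2) + (C1*sin(14^(1/3)*sqrt(3)*a/4) + C2*cos(14^(1/3)*sqrt(3)*a/4))*exp(-14^(1/3)*a/4)


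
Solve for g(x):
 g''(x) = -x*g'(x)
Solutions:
 g(x) = C1 + C2*erf(sqrt(2)*x/2)


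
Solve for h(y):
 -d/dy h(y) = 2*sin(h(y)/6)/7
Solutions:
 2*y/7 + 3*log(cos(h(y)/6) - 1) - 3*log(cos(h(y)/6) + 1) = C1


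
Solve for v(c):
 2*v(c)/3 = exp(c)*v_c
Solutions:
 v(c) = C1*exp(-2*exp(-c)/3)


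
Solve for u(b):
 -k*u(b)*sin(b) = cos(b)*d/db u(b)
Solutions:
 u(b) = C1*exp(k*log(cos(b)))


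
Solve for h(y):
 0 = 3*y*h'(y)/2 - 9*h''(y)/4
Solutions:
 h(y) = C1 + C2*erfi(sqrt(3)*y/3)


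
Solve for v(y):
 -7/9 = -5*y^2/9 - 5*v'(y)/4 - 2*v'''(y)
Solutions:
 v(y) = C1 + C2*sin(sqrt(10)*y/4) + C3*cos(sqrt(10)*y/4) - 4*y^3/27 + 92*y/45


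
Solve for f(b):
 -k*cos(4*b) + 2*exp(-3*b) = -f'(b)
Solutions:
 f(b) = C1 + k*sin(4*b)/4 + 2*exp(-3*b)/3


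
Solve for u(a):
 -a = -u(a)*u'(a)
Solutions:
 u(a) = -sqrt(C1 + a^2)
 u(a) = sqrt(C1 + a^2)


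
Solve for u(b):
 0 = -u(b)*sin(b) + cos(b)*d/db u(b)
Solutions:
 u(b) = C1/cos(b)


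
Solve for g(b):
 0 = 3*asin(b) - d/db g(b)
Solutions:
 g(b) = C1 + 3*b*asin(b) + 3*sqrt(1 - b^2)


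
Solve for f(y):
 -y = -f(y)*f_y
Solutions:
 f(y) = -sqrt(C1 + y^2)
 f(y) = sqrt(C1 + y^2)


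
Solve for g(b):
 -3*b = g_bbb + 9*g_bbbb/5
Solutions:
 g(b) = C1 + C2*b + C3*b^2 + C4*exp(-5*b/9) - b^4/8 + 9*b^3/10


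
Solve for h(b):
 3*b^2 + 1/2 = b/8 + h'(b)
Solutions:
 h(b) = C1 + b^3 - b^2/16 + b/2


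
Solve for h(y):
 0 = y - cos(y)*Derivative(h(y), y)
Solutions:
 h(y) = C1 + Integral(y/cos(y), y)


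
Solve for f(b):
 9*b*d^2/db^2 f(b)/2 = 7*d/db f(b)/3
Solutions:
 f(b) = C1 + C2*b^(41/27)


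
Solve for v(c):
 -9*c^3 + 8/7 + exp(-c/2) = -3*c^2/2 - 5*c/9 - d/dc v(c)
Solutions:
 v(c) = C1 + 9*c^4/4 - c^3/2 - 5*c^2/18 - 8*c/7 + 2*exp(-c/2)


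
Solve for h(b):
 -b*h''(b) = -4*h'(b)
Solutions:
 h(b) = C1 + C2*b^5


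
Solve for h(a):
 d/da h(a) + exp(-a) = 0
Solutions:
 h(a) = C1 + exp(-a)


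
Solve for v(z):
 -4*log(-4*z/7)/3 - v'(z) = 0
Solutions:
 v(z) = C1 - 4*z*log(-z)/3 + 4*z*(-2*log(2) + 1 + log(7))/3


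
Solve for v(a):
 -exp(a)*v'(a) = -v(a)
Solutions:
 v(a) = C1*exp(-exp(-a))


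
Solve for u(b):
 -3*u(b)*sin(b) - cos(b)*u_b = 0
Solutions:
 u(b) = C1*cos(b)^3


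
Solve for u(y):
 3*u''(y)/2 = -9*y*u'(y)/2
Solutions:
 u(y) = C1 + C2*erf(sqrt(6)*y/2)


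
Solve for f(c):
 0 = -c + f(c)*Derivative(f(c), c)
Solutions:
 f(c) = -sqrt(C1 + c^2)
 f(c) = sqrt(C1 + c^2)


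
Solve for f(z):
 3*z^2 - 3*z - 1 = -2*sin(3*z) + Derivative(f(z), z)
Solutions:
 f(z) = C1 + z^3 - 3*z^2/2 - z - 2*cos(3*z)/3


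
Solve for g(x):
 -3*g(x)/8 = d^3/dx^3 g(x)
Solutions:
 g(x) = C3*exp(-3^(1/3)*x/2) + (C1*sin(3^(5/6)*x/4) + C2*cos(3^(5/6)*x/4))*exp(3^(1/3)*x/4)


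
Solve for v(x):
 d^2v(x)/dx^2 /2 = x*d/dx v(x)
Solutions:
 v(x) = C1 + C2*erfi(x)


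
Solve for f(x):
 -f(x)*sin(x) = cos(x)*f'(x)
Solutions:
 f(x) = C1*cos(x)


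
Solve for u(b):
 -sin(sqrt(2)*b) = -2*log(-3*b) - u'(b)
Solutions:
 u(b) = C1 - 2*b*log(-b) - 2*b*log(3) + 2*b - sqrt(2)*cos(sqrt(2)*b)/2


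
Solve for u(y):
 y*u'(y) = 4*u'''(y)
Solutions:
 u(y) = C1 + Integral(C2*airyai(2^(1/3)*y/2) + C3*airybi(2^(1/3)*y/2), y)


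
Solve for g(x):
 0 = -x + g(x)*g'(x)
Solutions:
 g(x) = -sqrt(C1 + x^2)
 g(x) = sqrt(C1 + x^2)


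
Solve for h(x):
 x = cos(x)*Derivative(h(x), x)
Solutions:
 h(x) = C1 + Integral(x/cos(x), x)


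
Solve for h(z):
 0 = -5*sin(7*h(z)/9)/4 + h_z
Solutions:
 -5*z/4 + 9*log(cos(7*h(z)/9) - 1)/14 - 9*log(cos(7*h(z)/9) + 1)/14 = C1


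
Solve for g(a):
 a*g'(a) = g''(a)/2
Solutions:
 g(a) = C1 + C2*erfi(a)


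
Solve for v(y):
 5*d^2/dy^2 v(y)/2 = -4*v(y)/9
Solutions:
 v(y) = C1*sin(2*sqrt(10)*y/15) + C2*cos(2*sqrt(10)*y/15)


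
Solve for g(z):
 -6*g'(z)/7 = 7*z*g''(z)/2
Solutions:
 g(z) = C1 + C2*z^(37/49)


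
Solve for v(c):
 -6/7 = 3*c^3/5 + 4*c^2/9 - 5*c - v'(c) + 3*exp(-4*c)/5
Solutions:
 v(c) = C1 + 3*c^4/20 + 4*c^3/27 - 5*c^2/2 + 6*c/7 - 3*exp(-4*c)/20


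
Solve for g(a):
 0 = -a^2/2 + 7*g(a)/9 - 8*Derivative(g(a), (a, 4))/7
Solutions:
 g(a) = C1*exp(-2^(1/4)*sqrt(21)*a/6) + C2*exp(2^(1/4)*sqrt(21)*a/6) + C3*sin(2^(1/4)*sqrt(21)*a/6) + C4*cos(2^(1/4)*sqrt(21)*a/6) + 9*a^2/14


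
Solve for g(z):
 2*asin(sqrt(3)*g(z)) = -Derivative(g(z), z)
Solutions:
 Integral(1/asin(sqrt(3)*_y), (_y, g(z))) = C1 - 2*z


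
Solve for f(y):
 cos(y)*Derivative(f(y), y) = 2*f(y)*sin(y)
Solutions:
 f(y) = C1/cos(y)^2


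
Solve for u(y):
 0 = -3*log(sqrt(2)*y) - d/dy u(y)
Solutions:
 u(y) = C1 - 3*y*log(y) - 3*y*log(2)/2 + 3*y


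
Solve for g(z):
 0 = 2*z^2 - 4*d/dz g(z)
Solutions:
 g(z) = C1 + z^3/6


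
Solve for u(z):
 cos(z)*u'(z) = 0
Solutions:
 u(z) = C1


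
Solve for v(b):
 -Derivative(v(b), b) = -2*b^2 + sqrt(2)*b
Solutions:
 v(b) = C1 + 2*b^3/3 - sqrt(2)*b^2/2


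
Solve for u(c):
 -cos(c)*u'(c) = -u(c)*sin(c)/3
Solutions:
 u(c) = C1/cos(c)^(1/3)


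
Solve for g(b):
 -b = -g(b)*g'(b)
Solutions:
 g(b) = -sqrt(C1 + b^2)
 g(b) = sqrt(C1 + b^2)


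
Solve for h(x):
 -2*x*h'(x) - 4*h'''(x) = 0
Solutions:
 h(x) = C1 + Integral(C2*airyai(-2^(2/3)*x/2) + C3*airybi(-2^(2/3)*x/2), x)


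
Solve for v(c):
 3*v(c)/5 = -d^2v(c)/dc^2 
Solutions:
 v(c) = C1*sin(sqrt(15)*c/5) + C2*cos(sqrt(15)*c/5)


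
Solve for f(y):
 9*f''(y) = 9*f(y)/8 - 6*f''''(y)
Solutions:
 f(y) = C1*exp(-y*sqrt(-3 + 2*sqrt(3))/2) + C2*exp(y*sqrt(-3 + 2*sqrt(3))/2) + C3*sin(y*sqrt(3 + 2*sqrt(3))/2) + C4*cos(y*sqrt(3 + 2*sqrt(3))/2)


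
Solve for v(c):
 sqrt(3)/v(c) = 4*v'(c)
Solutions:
 v(c) = -sqrt(C1 + 2*sqrt(3)*c)/2
 v(c) = sqrt(C1 + 2*sqrt(3)*c)/2


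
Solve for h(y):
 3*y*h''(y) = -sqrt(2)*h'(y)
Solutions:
 h(y) = C1 + C2*y^(1 - sqrt(2)/3)


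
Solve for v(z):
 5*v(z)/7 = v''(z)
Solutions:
 v(z) = C1*exp(-sqrt(35)*z/7) + C2*exp(sqrt(35)*z/7)


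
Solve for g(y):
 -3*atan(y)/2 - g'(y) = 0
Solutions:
 g(y) = C1 - 3*y*atan(y)/2 + 3*log(y^2 + 1)/4


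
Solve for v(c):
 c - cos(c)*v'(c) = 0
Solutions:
 v(c) = C1 + Integral(c/cos(c), c)


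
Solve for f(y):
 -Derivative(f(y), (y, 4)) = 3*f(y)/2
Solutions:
 f(y) = (C1*sin(6^(1/4)*y/2) + C2*cos(6^(1/4)*y/2))*exp(-6^(1/4)*y/2) + (C3*sin(6^(1/4)*y/2) + C4*cos(6^(1/4)*y/2))*exp(6^(1/4)*y/2)


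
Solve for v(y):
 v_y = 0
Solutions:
 v(y) = C1


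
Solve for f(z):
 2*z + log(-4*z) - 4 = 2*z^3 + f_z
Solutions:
 f(z) = C1 - z^4/2 + z^2 + z*log(-z) + z*(-5 + 2*log(2))


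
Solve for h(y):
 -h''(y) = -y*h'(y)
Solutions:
 h(y) = C1 + C2*erfi(sqrt(2)*y/2)


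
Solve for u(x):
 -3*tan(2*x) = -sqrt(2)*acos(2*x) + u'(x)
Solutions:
 u(x) = C1 + sqrt(2)*(x*acos(2*x) - sqrt(1 - 4*x^2)/2) + 3*log(cos(2*x))/2


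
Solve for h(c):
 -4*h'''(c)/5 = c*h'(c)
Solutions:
 h(c) = C1 + Integral(C2*airyai(-10^(1/3)*c/2) + C3*airybi(-10^(1/3)*c/2), c)


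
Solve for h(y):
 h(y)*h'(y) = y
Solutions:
 h(y) = -sqrt(C1 + y^2)
 h(y) = sqrt(C1 + y^2)


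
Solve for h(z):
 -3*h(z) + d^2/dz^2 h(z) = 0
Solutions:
 h(z) = C1*exp(-sqrt(3)*z) + C2*exp(sqrt(3)*z)


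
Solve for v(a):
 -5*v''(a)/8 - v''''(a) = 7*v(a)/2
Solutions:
 v(a) = (C1*sin(2^(3/4)*7^(1/4)*a*cos(atan(sqrt(871)/5)/2)/2) + C2*cos(2^(3/4)*7^(1/4)*a*cos(atan(sqrt(871)/5)/2)/2))*exp(-2^(3/4)*7^(1/4)*a*sin(atan(sqrt(871)/5)/2)/2) + (C3*sin(2^(3/4)*7^(1/4)*a*cos(atan(sqrt(871)/5)/2)/2) + C4*cos(2^(3/4)*7^(1/4)*a*cos(atan(sqrt(871)/5)/2)/2))*exp(2^(3/4)*7^(1/4)*a*sin(atan(sqrt(871)/5)/2)/2)


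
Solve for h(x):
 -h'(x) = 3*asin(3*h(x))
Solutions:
 Integral(1/asin(3*_y), (_y, h(x))) = C1 - 3*x


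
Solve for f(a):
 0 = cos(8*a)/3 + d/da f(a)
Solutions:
 f(a) = C1 - sin(8*a)/24


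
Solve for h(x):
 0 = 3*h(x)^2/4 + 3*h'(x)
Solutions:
 h(x) = 4/(C1 + x)


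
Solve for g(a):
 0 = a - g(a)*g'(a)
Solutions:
 g(a) = -sqrt(C1 + a^2)
 g(a) = sqrt(C1 + a^2)


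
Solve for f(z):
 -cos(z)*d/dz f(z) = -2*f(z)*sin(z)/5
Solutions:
 f(z) = C1/cos(z)^(2/5)


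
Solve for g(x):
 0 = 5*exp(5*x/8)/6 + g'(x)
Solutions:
 g(x) = C1 - 4*exp(5*x/8)/3


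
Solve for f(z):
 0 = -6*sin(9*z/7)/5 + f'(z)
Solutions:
 f(z) = C1 - 14*cos(9*z/7)/15


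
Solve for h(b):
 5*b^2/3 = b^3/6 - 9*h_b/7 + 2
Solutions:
 h(b) = C1 + 7*b^4/216 - 35*b^3/81 + 14*b/9


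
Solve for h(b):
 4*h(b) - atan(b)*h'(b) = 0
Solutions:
 h(b) = C1*exp(4*Integral(1/atan(b), b))


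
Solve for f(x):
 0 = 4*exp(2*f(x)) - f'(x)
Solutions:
 f(x) = log(-sqrt(-1/(C1 + 4*x))) - log(2)/2
 f(x) = log(-1/(C1 + 4*x))/2 - log(2)/2


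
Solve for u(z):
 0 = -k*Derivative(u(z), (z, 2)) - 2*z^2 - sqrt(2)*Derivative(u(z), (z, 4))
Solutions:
 u(z) = C1 + C2*z + C3*exp(-2^(3/4)*z*sqrt(-k)/2) + C4*exp(2^(3/4)*z*sqrt(-k)/2) - z^4/(6*k) + 2*sqrt(2)*z^2/k^2


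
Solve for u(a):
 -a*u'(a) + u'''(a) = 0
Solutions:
 u(a) = C1 + Integral(C2*airyai(a) + C3*airybi(a), a)


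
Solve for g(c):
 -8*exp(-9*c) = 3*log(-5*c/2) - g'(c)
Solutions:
 g(c) = C1 + 3*c*log(-c) + 3*c*(-1 - log(2) + log(5)) - 8*exp(-9*c)/9


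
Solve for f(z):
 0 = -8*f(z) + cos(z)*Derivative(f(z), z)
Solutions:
 f(z) = C1*(sin(z)^4 + 4*sin(z)^3 + 6*sin(z)^2 + 4*sin(z) + 1)/(sin(z)^4 - 4*sin(z)^3 + 6*sin(z)^2 - 4*sin(z) + 1)


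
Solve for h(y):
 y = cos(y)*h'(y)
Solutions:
 h(y) = C1 + Integral(y/cos(y), y)


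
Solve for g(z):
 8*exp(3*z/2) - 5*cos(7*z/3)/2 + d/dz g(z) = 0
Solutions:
 g(z) = C1 - 16*exp(3*z/2)/3 + 15*sin(7*z/3)/14


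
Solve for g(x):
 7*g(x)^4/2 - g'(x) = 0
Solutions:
 g(x) = 2^(1/3)*(-1/(C1 + 21*x))^(1/3)
 g(x) = 2^(1/3)*(-1/(C1 + 7*x))^(1/3)*(-3^(2/3) - 3*3^(1/6)*I)/6
 g(x) = 2^(1/3)*(-1/(C1 + 7*x))^(1/3)*(-3^(2/3) + 3*3^(1/6)*I)/6


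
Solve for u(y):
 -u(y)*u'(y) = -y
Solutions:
 u(y) = -sqrt(C1 + y^2)
 u(y) = sqrt(C1 + y^2)


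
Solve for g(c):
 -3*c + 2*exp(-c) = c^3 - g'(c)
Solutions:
 g(c) = C1 + c^4/4 + 3*c^2/2 + 2*exp(-c)


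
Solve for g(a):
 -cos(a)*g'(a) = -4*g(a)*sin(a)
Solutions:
 g(a) = C1/cos(a)^4


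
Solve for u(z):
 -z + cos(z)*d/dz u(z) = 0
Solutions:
 u(z) = C1 + Integral(z/cos(z), z)


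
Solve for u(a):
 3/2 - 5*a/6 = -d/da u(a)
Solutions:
 u(a) = C1 + 5*a^2/12 - 3*a/2


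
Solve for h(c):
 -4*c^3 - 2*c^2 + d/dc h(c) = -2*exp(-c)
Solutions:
 h(c) = C1 + c^4 + 2*c^3/3 + 2*exp(-c)


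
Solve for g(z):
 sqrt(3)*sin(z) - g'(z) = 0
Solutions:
 g(z) = C1 - sqrt(3)*cos(z)


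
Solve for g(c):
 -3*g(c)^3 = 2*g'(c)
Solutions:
 g(c) = -sqrt(-1/(C1 - 3*c))
 g(c) = sqrt(-1/(C1 - 3*c))


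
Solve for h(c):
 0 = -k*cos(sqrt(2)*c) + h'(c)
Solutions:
 h(c) = C1 + sqrt(2)*k*sin(sqrt(2)*c)/2


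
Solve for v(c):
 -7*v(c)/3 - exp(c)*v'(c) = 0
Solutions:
 v(c) = C1*exp(7*exp(-c)/3)


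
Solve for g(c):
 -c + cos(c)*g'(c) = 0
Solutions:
 g(c) = C1 + Integral(c/cos(c), c)


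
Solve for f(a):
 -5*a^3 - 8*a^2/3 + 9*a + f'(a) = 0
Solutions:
 f(a) = C1 + 5*a^4/4 + 8*a^3/9 - 9*a^2/2


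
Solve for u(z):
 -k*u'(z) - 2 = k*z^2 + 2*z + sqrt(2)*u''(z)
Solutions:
 u(z) = C1 + C2*exp(-sqrt(2)*k*z/2) - z^3/3 - z^2/k + sqrt(2)*z^2/k - 2*z/k - 4*z/k^2 + 2*sqrt(2)*z/k^2


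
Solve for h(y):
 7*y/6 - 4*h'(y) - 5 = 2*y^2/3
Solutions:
 h(y) = C1 - y^3/18 + 7*y^2/48 - 5*y/4


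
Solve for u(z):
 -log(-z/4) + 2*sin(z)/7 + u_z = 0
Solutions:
 u(z) = C1 + z*log(-z) - 2*z*log(2) - z + 2*cos(z)/7


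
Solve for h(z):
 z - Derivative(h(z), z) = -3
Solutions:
 h(z) = C1 + z^2/2 + 3*z


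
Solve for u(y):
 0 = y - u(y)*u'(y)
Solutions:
 u(y) = -sqrt(C1 + y^2)
 u(y) = sqrt(C1 + y^2)


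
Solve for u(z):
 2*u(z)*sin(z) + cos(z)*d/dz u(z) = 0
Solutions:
 u(z) = C1*cos(z)^2


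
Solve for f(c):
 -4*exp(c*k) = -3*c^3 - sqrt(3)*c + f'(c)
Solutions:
 f(c) = C1 + 3*c^4/4 + sqrt(3)*c^2/2 - 4*exp(c*k)/k


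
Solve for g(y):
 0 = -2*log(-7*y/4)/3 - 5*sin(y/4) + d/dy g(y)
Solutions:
 g(y) = C1 + 2*y*log(-y)/3 - 2*y*log(2) - 2*y/3 + 2*y*log(14)/3 - 20*cos(y/4)


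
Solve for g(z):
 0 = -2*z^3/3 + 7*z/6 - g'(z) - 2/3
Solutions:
 g(z) = C1 - z^4/6 + 7*z^2/12 - 2*z/3


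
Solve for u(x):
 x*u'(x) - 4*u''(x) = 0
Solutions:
 u(x) = C1 + C2*erfi(sqrt(2)*x/4)


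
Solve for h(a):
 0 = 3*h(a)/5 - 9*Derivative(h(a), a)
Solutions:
 h(a) = C1*exp(a/15)


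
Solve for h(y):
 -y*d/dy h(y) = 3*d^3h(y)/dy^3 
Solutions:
 h(y) = C1 + Integral(C2*airyai(-3^(2/3)*y/3) + C3*airybi(-3^(2/3)*y/3), y)


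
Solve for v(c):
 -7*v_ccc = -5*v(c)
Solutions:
 v(c) = C3*exp(5^(1/3)*7^(2/3)*c/7) + (C1*sin(sqrt(3)*5^(1/3)*7^(2/3)*c/14) + C2*cos(sqrt(3)*5^(1/3)*7^(2/3)*c/14))*exp(-5^(1/3)*7^(2/3)*c/14)


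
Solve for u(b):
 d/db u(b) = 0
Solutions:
 u(b) = C1


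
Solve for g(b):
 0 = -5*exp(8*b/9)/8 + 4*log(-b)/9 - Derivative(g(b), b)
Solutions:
 g(b) = C1 + 4*b*log(-b)/9 - 4*b/9 - 45*exp(8*b/9)/64


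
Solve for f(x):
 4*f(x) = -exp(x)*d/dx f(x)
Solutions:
 f(x) = C1*exp(4*exp(-x))
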